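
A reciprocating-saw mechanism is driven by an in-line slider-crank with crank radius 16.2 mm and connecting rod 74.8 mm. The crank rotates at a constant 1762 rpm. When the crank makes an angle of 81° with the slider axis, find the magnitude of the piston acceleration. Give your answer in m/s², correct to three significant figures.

29.9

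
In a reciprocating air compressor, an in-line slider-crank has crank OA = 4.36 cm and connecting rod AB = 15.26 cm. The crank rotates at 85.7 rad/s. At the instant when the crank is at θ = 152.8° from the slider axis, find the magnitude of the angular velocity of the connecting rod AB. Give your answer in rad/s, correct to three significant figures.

22.0

ω = 85.7 rad/s
The rod makes angle φ with the slider axis where L sinφ = r sinθ; differentiating, L cosφ·φ̇ = r ω cosθ.
L cosφ = √(L² − r² sin²θ) = 0.15129 m.
|ω_rod| = r ω |cosθ| / √(L² − r² sin²θ) = 0.0436·85.7·0.88942/0.15129 = 21.966 rad/s.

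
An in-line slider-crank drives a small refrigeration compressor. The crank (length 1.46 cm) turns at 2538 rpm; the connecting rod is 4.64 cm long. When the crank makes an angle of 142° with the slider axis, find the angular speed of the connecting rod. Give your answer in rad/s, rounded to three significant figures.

ω = 265.8 rad/s (converted from 2538 rpm).
The rod makes angle φ with the slider axis where L sinφ = r sinθ; differentiating, L cosφ·φ̇ = r ω cosθ.
L cosφ = √(L² − r² sin²θ) = 0.045521 m.
|ω_rod| = r ω |cosθ| / √(L² − r² sin²θ) = 0.0146·265.8·0.78801/0.045521 = 67.173 rad/s.

67.2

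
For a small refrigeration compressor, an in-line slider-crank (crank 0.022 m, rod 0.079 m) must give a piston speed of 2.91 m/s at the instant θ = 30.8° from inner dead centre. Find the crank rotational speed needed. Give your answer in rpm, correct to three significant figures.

1990

For an in-line slider-crank, |v_piston| = rω|sinθ|·[1 + r cosθ/√(L² − r² sin²θ)].
With r = 0.022 m, L = 0.079 m, θ = 30.8°: the bracketed kinematic factor |dx/dθ| = 0.013987 m.
ω = v/|dx/dθ| = 2.91/0.013987 = 208.04 rad/s.
N = 60ω/(2π) = 1986.7 rpm.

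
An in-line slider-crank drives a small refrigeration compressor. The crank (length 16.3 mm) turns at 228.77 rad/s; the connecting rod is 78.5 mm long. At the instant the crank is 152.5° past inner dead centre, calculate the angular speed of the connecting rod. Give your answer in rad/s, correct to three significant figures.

ω = 228.8 rad/s
The rod makes angle φ with the slider axis where L sinφ = r sinθ; differentiating, L cosφ·φ̇ = r ω cosθ.
L cosφ = √(L² − r² sin²θ) = 0.078138 m.
|ω_rod| = r ω |cosθ| / √(L² − r² sin²θ) = 0.0163·228.8·0.88701/0.078138 = 42.33 rad/s.

42.3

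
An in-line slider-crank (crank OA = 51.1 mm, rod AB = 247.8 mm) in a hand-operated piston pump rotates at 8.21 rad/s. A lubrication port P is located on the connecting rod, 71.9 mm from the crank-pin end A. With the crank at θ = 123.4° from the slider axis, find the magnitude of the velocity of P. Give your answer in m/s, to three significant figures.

ω = 8.21 rad/s.  Crank-pin speed |V_A| = rω = 0.41953 m/s, perpendicular to OA.
Rod angle: sinφ = −(r/L) sinθ ⇒ φ = -9.913°; ω_rod = −rω cosθ/√(L²−r²sin²θ) = +0.9461 rad/s.
V_P = V_A + ω_rod × AP, with AP = 0.0719 m along the rod.
Components: V_Px = −rω sinθ − a·ω_rod·sinφ = -0.33853 m/s;  V_Py = rω cosθ + a·ω_rod·cosφ = -0.16393 m/s.
|V_P| = √(V_Px² + V_Py²) = 0.37614 m/s.

0.376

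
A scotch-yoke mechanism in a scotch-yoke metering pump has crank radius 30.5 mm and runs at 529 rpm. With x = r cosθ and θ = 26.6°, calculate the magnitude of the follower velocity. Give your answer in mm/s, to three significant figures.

ω = 55.4 rad/s (from 529 rpm).
x = r cosθ ⇒ ẋ = −rω sinθ.
|v| = rω|sinθ| = 0.0305·55.4·|sin 26.6°| = 0.75653 m/s = 756.53 mm/s.

757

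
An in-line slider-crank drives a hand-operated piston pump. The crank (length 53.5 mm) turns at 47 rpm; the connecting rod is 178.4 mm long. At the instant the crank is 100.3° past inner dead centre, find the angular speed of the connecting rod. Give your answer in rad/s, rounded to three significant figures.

ω = 4.922 rad/s (converted from 47 rpm).
The rod makes angle φ with the slider axis where L sinφ = r sinθ; differentiating, L cosφ·φ̇ = r ω cosθ.
L cosφ = √(L² − r² sin²θ) = 0.17046 m.
|ω_rod| = r ω |cosθ| / √(L² − r² sin²θ) = 0.0535·4.922·0.17880/0.17046 = 0.27621 rad/s.

0.276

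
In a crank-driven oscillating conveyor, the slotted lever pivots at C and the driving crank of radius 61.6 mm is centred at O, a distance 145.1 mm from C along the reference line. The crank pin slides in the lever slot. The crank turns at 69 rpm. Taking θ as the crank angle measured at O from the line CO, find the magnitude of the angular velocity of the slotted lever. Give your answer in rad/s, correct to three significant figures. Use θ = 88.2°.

ω = 7.226 rad/s (from 69 rpm).
Crank pin A relative to C: A = (d + r cosθ, r sinθ); lever angle φ = atan2(r sinθ, d + r cosθ).
Differentiating tanφ: φ̇ = rω(d cosθ + r)/(d² + r² + 2dr cosθ).
d² + r² + 2dr cosθ = |CA|² = 0.0254101 m²;  d cosθ + r = +0.066158 m.
|ω_lever| = |0.0616·7.226·+0.066158| / 0.0254101 = 1.1589 rad/s.

1.16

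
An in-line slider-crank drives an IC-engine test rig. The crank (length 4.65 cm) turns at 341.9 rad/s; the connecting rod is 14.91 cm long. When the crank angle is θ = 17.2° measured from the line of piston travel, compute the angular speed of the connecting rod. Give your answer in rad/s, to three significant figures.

ω = 341.9 rad/s
The rod makes angle φ with the slider axis where L sinφ = r sinθ; differentiating, L cosφ·φ̇ = r ω cosθ.
L cosφ = √(L² − r² sin²θ) = 0.14846 m.
|ω_rod| = r ω |cosθ| / √(L² − r² sin²θ) = 0.0465·341.9·0.95528/0.14846 = 102.3 rad/s.

102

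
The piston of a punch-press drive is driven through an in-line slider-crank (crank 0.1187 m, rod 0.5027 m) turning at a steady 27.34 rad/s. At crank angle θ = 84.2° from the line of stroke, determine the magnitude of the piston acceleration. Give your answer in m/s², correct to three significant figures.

12.1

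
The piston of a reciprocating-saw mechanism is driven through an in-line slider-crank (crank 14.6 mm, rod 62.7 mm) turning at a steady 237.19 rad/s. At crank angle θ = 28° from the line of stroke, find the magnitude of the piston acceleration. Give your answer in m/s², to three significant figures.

835

ω = 237.2 rad/s
x(θ) = r cosθ + √(L² − r² sin²θ); with ω constant, a = ω²·d²x/dθ².
d²x/dθ² = −r cosθ − r²(cos2θ)/√u − r⁴ sin²2θ/(4u^{3/2}),  u = L² − r² sin²θ = 0.00388431 m².
Substituting r = 0.0146 m, L = 0.0627 m, θ = 28°: d²x/dθ² = -0.014836 m.
a = ω²·d²x/dθ² = (237.2)²·(-0.014836) = -834.65 m/s²;  |a| = 834.65 m/s².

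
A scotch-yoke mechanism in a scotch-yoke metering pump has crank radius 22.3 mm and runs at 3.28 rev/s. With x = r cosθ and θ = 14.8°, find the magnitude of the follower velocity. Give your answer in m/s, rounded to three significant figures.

ω = 20.61 rad/s (from 3.28 rev/s).
x = r cosθ ⇒ ẋ = −rω sinθ.
|v| = rω|sinθ| = 0.0223·20.61·|sin 14.8°| = 0.1174 m/s.

0.117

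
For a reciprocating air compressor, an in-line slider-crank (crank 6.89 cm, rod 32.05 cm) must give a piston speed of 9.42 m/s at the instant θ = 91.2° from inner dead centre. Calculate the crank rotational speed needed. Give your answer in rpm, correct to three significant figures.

For an in-line slider-crank, |v_piston| = rω|sinθ|·[1 + r cosθ/√(L² − r² sin²θ)].
With r = 0.0689 m, L = 0.3205 m, θ = 91.2°: the bracketed kinematic factor |dx/dθ| = 0.068567 m.
ω = v/|dx/dθ| = 9.42/0.068567 = 137.38 rad/s.
N = 60ω/(2π) = 1311.9 rpm.

1310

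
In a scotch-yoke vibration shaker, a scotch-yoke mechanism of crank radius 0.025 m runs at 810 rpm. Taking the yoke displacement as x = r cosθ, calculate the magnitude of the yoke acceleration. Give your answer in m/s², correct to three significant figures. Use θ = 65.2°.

ω = 84.82 rad/s (from 810 rpm).
x = r cosθ ⇒ ẍ = −rω² cosθ (ω constant).
|a| = rω²|cosθ| = 0.025·(84.82)²·|cos 65.2°| = 75.448 m/s².

75.4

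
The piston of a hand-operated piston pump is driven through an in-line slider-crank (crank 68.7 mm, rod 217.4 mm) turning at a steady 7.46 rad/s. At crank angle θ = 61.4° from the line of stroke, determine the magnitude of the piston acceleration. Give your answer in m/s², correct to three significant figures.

ω = 7.46 rad/s
x(θ) = r cosθ + √(L² − r² sin²θ); with ω constant, a = ω²·d²x/dθ².
d²x/dθ² = −r cosθ − r²(cos2θ)/√u − r⁴ sin²2θ/(4u^{3/2}),  u = L² − r² sin²θ = 0.0436246 m².
Substituting r = 0.0687 m, L = 0.2174 m, θ = 61.4°: d²x/dθ² = -0.021077 m.
a = ω²·d²x/dθ² = (7.46)²·(-0.021077) = -1.173 m/s²;  |a| = 1.173 m/s².

1.17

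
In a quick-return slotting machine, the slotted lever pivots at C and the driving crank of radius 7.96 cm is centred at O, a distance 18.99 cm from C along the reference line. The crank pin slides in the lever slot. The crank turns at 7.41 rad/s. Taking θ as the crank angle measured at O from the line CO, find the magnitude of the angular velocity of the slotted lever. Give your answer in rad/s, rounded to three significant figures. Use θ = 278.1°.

1.34

ω = 7.41 rad/s
Crank pin A relative to C: A = (d + r cosθ, r sinθ); lever angle φ = atan2(r sinθ, d + r cosθ).
Differentiating tanφ: φ̇ = rω(d cosθ + r)/(d² + r² + 2dr cosθ).
d² + r² + 2dr cosθ = |CA|² = 0.0466579 m²;  d cosθ + r = +0.10636 m.
|ω_lever| = |0.0796·7.41·+0.10636| / 0.0466579 = 1.3445 rad/s.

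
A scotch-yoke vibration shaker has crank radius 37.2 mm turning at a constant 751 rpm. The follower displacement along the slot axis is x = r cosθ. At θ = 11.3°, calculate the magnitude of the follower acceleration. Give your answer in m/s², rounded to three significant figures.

ω = 78.64 rad/s (from 751 rpm).
x = r cosθ ⇒ ẍ = −rω² cosθ (ω constant).
|a| = rω²|cosθ| = 0.0372·(78.64)²·|cos 11.3°| = 225.62 m/s².

226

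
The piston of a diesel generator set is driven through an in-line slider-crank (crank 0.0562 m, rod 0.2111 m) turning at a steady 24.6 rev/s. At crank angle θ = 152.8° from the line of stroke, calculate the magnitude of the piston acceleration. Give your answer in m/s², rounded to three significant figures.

980

ω = 2π·24.6 = 154.6 rad/s
x(θ) = r cosθ + √(L² − r² sin²θ); with ω constant, a = ω²·d²x/dθ².
d²x/dθ² = −r cosθ − r²(cos2θ)/√u − r⁴ sin²2θ/(4u^{3/2}),  u = L² − r² sin²θ = 0.0439033 m².
Substituting r = 0.0562 m, L = 0.2111 m, θ = 152.8°: d²x/dθ² = +0.041031 m.
a = ω²·d²x/dθ² = (154.6)²·(+0.041031) = +980.26 m/s²;  |a| = 980.26 m/s².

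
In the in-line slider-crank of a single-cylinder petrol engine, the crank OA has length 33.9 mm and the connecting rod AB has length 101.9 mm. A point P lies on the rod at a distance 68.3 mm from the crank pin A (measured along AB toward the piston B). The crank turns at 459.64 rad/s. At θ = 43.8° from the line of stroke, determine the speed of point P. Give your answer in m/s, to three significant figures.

ω = 459.6 rad/s.  Crank-pin speed |V_A| = rω = 15.582 m/s, perpendicular to OA.
Rod angle: sinφ = −(r/L) sinθ ⇒ φ = -13.312°; ω_rod = −rω cosθ/√(L²−r²sin²θ) = -113.41 rad/s.
V_P = V_A + ω_rod × AP, with AP = 0.0683 m along the rod.
Components: V_Px = −rω sinθ − a·ω_rod·sinφ = -12.568 m/s;  V_Py = rω cosθ + a·ω_rod·cosφ = +3.7083 m/s.
|V_P| = √(V_Px² + V_Py²) = 13.104 m/s.

13.1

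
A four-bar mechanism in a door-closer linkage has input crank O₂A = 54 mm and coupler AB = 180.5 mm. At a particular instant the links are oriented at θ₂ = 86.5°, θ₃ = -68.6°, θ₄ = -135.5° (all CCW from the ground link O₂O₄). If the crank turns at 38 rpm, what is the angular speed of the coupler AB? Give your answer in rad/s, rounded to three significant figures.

0.866

ω₂ = 3.979 rad/s (from 38 rpm).
Differentiating the loop-closure r₂e^{iθ₂}+r₃e^{iθ₃}=r₁+r₄e^{iθ₄} gives r₂ω₂e^{iθ₂}+r₃ω₃e^{iθ₃}=r₄ω₄e^{iθ₄}.
Eliminating the other unknown: ω₃ = r₂ω₂ sin(θ₄−θ₂) / [r₃ sin(θ₃−θ₄)].
Numerator sine = +0.66913; denominator sine = +0.91982.
Result = 0.054·3.979·(+0.66913) / (0.1805·(+0.91982)) = +0.86604 rad/s; magnitude 0.86604 rad/s.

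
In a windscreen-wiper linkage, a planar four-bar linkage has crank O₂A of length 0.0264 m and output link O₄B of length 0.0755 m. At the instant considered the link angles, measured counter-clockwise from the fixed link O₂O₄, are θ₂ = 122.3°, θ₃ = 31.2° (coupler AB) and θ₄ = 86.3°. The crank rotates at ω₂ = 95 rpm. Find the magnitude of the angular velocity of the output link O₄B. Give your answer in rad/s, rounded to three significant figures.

4.24

ω₂ = 9.948 rad/s (from 95 rpm).
Differentiating the loop-closure r₂e^{iθ₂}+r₃e^{iθ₃}=r₁+r₄e^{iθ₄} gives r₂ω₂e^{iθ₂}+r₃ω₃e^{iθ₃}=r₄ω₄e^{iθ₄}.
Eliminating the other unknown: ω₄ = r₂ω₂ sin(θ₂−θ₃) / [r₄ sin(θ₄−θ₃)].
Numerator sine = +0.99982; denominator sine = +0.82015.
Result = 0.0264·9.948·(+0.99982) / (0.0755·(+0.82015)) = +4.2407 rad/s; magnitude 4.2407 rad/s.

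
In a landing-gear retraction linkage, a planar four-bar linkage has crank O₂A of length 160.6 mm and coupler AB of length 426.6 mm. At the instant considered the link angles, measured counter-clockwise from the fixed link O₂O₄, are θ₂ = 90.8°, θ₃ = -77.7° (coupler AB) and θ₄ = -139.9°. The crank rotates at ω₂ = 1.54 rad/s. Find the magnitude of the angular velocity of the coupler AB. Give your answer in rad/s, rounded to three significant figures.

0.507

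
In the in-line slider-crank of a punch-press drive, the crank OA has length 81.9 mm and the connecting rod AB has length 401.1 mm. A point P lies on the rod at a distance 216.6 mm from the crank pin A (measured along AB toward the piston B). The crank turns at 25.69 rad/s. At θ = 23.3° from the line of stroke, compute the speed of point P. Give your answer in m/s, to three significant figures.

ω = 25.69 rad/s.  Crank-pin speed |V_A| = rω = 2.104 m/s, perpendicular to OA.
Rod angle: sinφ = −(r/L) sinθ ⇒ φ = -4.633°; ω_rod = −rω cosθ/√(L²−r²sin²θ) = -4.8336 rad/s.
V_P = V_A + ω_rod × AP, with AP = 0.2166 m along the rod.
Components: V_Px = −rω sinθ − a·ω_rod·sinφ = -0.91679 m/s;  V_Py = rω cosθ + a·ω_rod·cosφ = +0.88888 m/s.
|V_P| = √(V_Px² + V_Py²) = 1.277 m/s.

1.28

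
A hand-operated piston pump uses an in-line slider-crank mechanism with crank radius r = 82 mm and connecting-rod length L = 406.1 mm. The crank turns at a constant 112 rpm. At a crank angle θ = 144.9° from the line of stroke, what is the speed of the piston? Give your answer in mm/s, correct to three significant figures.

ω = 2π·112/60 = 11.73 rad/s
For an in-line slider-crank, x = r cosθ + √(L² − r² sin²θ), so v = −rω sinθ·[1 + r cosθ/√(L² − r² sin²θ)].
With r = 0.082 m, L = 0.4061 m, θ = 144.9°: √(L² − r² sin²θ) = 0.40335 m.
v = −0.082·11.73·0.57501·[1 + 0.082·-0.81815/0.40335] = -0.46103 m/s.
|v| = 0.46103 m/s = 461.03 mm/s.

461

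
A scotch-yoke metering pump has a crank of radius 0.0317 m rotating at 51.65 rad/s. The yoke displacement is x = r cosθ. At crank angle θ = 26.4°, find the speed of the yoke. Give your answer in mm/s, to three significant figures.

ω = 51.65 rad/s
x = r cosθ ⇒ ẋ = −rω sinθ.
|v| = rω|sinθ| = 0.0317·51.65·|sin 26.4°| = 0.728 m/s = 728 mm/s.

728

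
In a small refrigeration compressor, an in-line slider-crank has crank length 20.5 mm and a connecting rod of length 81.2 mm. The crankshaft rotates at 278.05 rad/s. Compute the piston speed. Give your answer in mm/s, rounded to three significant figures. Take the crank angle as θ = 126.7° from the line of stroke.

3870

ω = 278.1 rad/s
For an in-line slider-crank, x = r cosθ + √(L² − r² sin²θ), so v = −rω sinθ·[1 + r cosθ/√(L² − r² sin²θ)].
With r = 0.0205 m, L = 0.0812 m, θ = 126.7°: √(L² − r² sin²θ) = 0.079519 m.
v = −0.0205·278.1·0.80178·[1 + 0.0205·-0.59763/0.079519] = -3.866 m/s.
|v| = 3.866 m/s = 3866 mm/s.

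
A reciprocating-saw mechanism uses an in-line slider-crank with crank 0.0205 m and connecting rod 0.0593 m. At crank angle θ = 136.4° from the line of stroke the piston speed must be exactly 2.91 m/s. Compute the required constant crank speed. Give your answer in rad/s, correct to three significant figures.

277

For an in-line slider-crank, |v_piston| = rω|sinθ|·[1 + r cosθ/√(L² − r² sin²θ)].
With r = 0.0205 m, L = 0.0593 m, θ = 136.4°: the bracketed kinematic factor |dx/dθ| = 0.010493 m.
ω = v/|dx/dθ| = 2.91/0.010493 = 277.33 rad/s.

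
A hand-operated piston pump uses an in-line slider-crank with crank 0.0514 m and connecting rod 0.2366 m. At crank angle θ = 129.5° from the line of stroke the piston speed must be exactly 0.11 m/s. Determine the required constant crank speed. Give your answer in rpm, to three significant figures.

For an in-line slider-crank, |v_piston| = rω|sinθ|·[1 + r cosθ/√(L² − r² sin²θ)].
With r = 0.0514 m, L = 0.2366 m, θ = 129.5°: the bracketed kinematic factor |dx/dθ| = 0.034102 m.
ω = v/|dx/dθ| = 0.11/0.034102 = 3.2256 rad/s.
N = 60ω/(2π) = 30.802 rpm.

30.8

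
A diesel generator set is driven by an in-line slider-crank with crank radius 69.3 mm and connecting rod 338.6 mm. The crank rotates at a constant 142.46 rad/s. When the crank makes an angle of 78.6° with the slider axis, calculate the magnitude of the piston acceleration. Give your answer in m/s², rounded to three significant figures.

7.61

ω = 142.5 rad/s
x(θ) = r cosθ + √(L² − r² sin²θ); with ω constant, a = ω²·d²x/dθ².
d²x/dθ² = −r cosθ − r²(cos2θ)/√u − r⁴ sin²2θ/(4u^{3/2}),  u = L² − r² sin²θ = 0.110035 m².
Substituting r = 0.0693 m, L = 0.3386 m, θ = 78.6°: d²x/dθ² = -0.00037488 m.
a = ω²·d²x/dθ² = (142.5)²·(-0.00037488) = -7.6081 m/s²;  |a| = 7.6081 m/s².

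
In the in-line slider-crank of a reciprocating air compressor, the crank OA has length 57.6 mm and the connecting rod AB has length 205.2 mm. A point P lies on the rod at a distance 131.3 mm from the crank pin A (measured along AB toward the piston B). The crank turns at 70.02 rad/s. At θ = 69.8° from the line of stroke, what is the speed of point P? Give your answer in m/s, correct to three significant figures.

ω = 70.02 rad/s.  Crank-pin speed |V_A| = rω = 4.0332 m/s, perpendicular to OA.
Rod angle: sinφ = −(r/L) sinθ ⇒ φ = -15.274°; ω_rod = −rω cosθ/√(L²−r²sin²θ) = -7.0353 rad/s.
V_P = V_A + ω_rod × AP, with AP = 0.1313 m along the rod.
Components: V_Px = −rω sinθ − a·ω_rod·sinφ = -4.0284 m/s;  V_Py = rω cosθ + a·ω_rod·cosφ = +0.50154 m/s.
|V_P| = √(V_Px² + V_Py²) = 4.0595 m/s.

4.06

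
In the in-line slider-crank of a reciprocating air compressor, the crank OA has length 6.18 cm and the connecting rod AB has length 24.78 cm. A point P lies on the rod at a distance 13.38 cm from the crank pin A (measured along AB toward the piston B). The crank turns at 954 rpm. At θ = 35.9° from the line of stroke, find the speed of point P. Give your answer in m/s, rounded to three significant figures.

ω = 99.9 rad/s.  Crank-pin speed |V_A| = rω = 6.174 m/s, perpendicular to OA.
Rod angle: sinφ = −(r/L) sinθ ⇒ φ = -8.409°; ω_rod = −rω cosθ/√(L²−r²sin²θ) = -20.402 rad/s.
V_P = V_A + ω_rod × AP, with AP = 0.1338 m along the rod.
Components: V_Px = −rω sinθ − a·ω_rod·sinφ = -4.0194 m/s;  V_Py = rω cosθ + a·ω_rod·cosφ = +2.3008 m/s.
|V_P| = √(V_Px² + V_Py²) = 4.6314 m/s.

4.63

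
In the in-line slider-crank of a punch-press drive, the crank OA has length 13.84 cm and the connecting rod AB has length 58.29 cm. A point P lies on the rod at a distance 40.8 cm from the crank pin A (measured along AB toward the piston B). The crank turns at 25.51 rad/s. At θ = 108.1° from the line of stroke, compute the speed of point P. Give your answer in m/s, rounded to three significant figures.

3.20

ω = 25.51 rad/s.  Crank-pin speed |V_A| = rω = 3.5306 m/s, perpendicular to OA.
Rod angle: sinφ = −(r/L) sinθ ⇒ φ = -13.043°; ω_rod = −rω cosθ/√(L²−r²sin²θ) = +1.9316 rad/s.
V_P = V_A + ω_rod × AP, with AP = 0.408 m along the rod.
Components: V_Px = −rω sinθ − a·ω_rod·sinφ = -3.178 m/s;  V_Py = rω cosθ + a·ω_rod·cosφ = -0.32912 m/s.
|V_P| = √(V_Px² + V_Py²) = 3.195 m/s.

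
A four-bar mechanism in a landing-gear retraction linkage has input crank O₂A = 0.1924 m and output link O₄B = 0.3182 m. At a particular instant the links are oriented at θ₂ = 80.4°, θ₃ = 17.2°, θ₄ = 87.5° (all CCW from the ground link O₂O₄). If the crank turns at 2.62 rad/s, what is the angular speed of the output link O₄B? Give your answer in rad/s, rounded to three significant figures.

1.50

ω₂ = 2.62 rad/s
Differentiating the loop-closure r₂e^{iθ₂}+r₃e^{iθ₃}=r₁+r₄e^{iθ₄} gives r₂ω₂e^{iθ₂}+r₃ω₃e^{iθ₃}=r₄ω₄e^{iθ₄}.
Eliminating the other unknown: ω₄ = r₂ω₂ sin(θ₂−θ₃) / [r₄ sin(θ₄−θ₃)].
Numerator sine = +0.89259; denominator sine = +0.94147.
Result = 0.1924·2.62·(+0.89259) / (0.3182·(+0.94147)) = +1.5019 rad/s; magnitude 1.5019 rad/s.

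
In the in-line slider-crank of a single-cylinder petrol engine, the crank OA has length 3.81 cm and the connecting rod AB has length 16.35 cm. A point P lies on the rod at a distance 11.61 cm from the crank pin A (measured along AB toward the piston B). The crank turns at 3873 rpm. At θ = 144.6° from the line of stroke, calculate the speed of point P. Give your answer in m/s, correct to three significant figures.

8.55

ω = 405.6 rad/s.  Crank-pin speed |V_A| = rω = 15.453 m/s, perpendicular to OA.
Rod angle: sinφ = −(r/L) sinθ ⇒ φ = -7.758°; ω_rod = −rω cosθ/√(L²−r²sin²θ) = +77.75 rad/s.
V_P = V_A + ω_rod × AP, with AP = 0.1161 m along the rod.
Components: V_Px = −rω sinθ − a·ω_rod·sinφ = -7.7329 m/s;  V_Py = rω cosθ + a·ω_rod·cosφ = -3.6516 m/s.
|V_P| = √(V_Px² + V_Py²) = 8.5517 m/s.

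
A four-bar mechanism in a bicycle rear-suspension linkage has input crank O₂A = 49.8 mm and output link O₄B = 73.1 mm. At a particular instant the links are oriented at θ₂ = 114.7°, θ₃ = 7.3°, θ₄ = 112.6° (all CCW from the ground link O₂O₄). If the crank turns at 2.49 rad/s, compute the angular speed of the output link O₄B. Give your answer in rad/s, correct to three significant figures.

1.68

ω₂ = 2.49 rad/s
Differentiating the loop-closure r₂e^{iθ₂}+r₃e^{iθ₃}=r₁+r₄e^{iθ₄} gives r₂ω₂e^{iθ₂}+r₃ω₃e^{iθ₃}=r₄ω₄e^{iθ₄}.
Eliminating the other unknown: ω₄ = r₂ω₂ sin(θ₂−θ₃) / [r₄ sin(θ₄−θ₃)].
Numerator sine = +0.95424; denominator sine = +0.96456.
Result = 0.0498·2.49·(+0.95424) / (0.0731·(+0.96456)) = +1.6782 rad/s; magnitude 1.6782 rad/s.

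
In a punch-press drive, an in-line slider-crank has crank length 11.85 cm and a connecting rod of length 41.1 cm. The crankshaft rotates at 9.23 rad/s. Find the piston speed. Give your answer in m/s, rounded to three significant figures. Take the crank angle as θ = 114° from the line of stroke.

ω = 9.23 rad/s
For an in-line slider-crank, x = r cosθ + √(L² − r² sin²θ), so v = −rω sinθ·[1 + r cosθ/√(L² − r² sin²θ)].
With r = 0.1185 m, L = 0.411 m, θ = 114°: √(L² − r² sin²θ) = 0.39649 m.
v = −0.1185·9.23·0.91355·[1 + 0.1185·-0.40674/0.39649] = -0.87773 m/s.
|v| = 0.87773 m/s.

0.878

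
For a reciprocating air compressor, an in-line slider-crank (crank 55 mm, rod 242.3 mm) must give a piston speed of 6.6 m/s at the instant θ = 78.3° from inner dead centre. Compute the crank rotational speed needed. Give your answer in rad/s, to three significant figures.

117

For an in-line slider-crank, |v_piston| = rω|sinθ|·[1 + r cosθ/√(L² − r² sin²θ)].
With r = 0.055 m, L = 0.2423 m, θ = 78.3°: the bracketed kinematic factor |dx/dθ| = 0.0564 m.
ω = v/|dx/dθ| = 6.6/0.0564 = 117.02 rad/s.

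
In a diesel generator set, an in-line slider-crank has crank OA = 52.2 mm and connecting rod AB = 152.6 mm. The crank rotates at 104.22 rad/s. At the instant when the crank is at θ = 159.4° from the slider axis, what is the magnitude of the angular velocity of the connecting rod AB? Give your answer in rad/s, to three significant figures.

ω = 104.2 rad/s
The rod makes angle φ with the slider axis where L sinφ = r sinθ; differentiating, L cosφ·φ̇ = r ω cosθ.
L cosφ = √(L² − r² sin²θ) = 0.15149 m.
|ω_rod| = r ω |cosθ| / √(L² − r² sin²θ) = 0.0522·104.2·0.93606/0.15149 = 33.615 rad/s.

33.6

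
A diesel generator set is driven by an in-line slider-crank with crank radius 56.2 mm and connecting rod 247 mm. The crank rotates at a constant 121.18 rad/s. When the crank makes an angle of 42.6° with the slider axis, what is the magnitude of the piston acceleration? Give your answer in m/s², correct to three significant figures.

ω = 121.2 rad/s
x(θ) = r cosθ + √(L² − r² sin²θ); with ω constant, a = ω²·d²x/dθ².
d²x/dθ² = −r cosθ − r²(cos2θ)/√u − r⁴ sin²2θ/(4u^{3/2}),  u = L² − r² sin²θ = 0.0595619 m².
Substituting r = 0.0562 m, L = 0.247 m, θ = 42.6°: d²x/dθ² = -0.042622 m.
a = ω²·d²x/dθ² = (121.2)²·(-0.042622) = -625.89 m/s²;  |a| = 625.89 m/s².

626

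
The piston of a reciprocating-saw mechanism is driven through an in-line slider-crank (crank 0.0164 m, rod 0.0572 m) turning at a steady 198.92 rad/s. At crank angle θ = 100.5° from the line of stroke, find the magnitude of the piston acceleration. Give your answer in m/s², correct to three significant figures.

ω = 198.9 rad/s
x(θ) = r cosθ + √(L² − r² sin²θ); with ω constant, a = ω²·d²x/dθ².
d²x/dθ² = −r cosθ − r²(cos2θ)/√u − r⁴ sin²2θ/(4u^{3/2}),  u = L² − r² sin²θ = 0.00301181 m².
Substituting r = 0.0164 m, L = 0.0572 m, θ = 100.5°: d²x/dθ² = +0.00755 m.
a = ω²·d²x/dθ² = (198.9)²·(+0.00755) = +298.75 m/s²;  |a| = 298.75 m/s².

299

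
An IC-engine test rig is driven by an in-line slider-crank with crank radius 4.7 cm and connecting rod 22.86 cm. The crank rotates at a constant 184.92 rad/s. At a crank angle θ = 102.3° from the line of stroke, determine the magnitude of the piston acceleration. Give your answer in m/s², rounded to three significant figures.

648

ω = 184.9 rad/s
x(θ) = r cosθ + √(L² − r² sin²θ); with ω constant, a = ω²·d²x/dθ².
d²x/dθ² = −r cosθ − r²(cos2θ)/√u − r⁴ sin²2θ/(4u^{3/2}),  u = L² − r² sin²θ = 0.0501492 m².
Substituting r = 0.047 m, L = 0.2286 m, θ = 102.3°: d²x/dθ² = +0.018963 m.
a = ω²·d²x/dθ² = (184.9)²·(+0.018963) = +648.43 m/s²;  |a| = 648.43 m/s².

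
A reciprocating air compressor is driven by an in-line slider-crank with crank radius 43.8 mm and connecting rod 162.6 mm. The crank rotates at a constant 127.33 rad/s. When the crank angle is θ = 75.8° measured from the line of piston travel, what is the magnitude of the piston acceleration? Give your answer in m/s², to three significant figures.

0.756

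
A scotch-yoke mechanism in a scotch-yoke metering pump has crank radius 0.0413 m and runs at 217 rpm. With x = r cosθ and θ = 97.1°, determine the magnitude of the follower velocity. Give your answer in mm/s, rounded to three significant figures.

931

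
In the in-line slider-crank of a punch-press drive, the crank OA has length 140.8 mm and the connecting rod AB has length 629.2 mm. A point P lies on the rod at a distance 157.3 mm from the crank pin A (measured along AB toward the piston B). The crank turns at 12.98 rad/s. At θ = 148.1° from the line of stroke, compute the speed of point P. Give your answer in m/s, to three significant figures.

1.48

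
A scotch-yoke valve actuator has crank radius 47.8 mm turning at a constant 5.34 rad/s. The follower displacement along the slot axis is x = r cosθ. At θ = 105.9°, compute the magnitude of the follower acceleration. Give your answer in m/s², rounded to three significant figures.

0.373

ω = 5.34 rad/s
x = r cosθ ⇒ ẍ = −rω² cosθ (ω constant).
|a| = rω²|cosθ| = 0.0478·(5.34)²·|cos 105.9°| = 0.37342 m/s².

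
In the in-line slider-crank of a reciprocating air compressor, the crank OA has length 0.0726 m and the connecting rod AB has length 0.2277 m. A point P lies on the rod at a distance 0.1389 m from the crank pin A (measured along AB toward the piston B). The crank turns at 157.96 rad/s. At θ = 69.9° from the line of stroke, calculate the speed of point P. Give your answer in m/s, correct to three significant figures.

11.6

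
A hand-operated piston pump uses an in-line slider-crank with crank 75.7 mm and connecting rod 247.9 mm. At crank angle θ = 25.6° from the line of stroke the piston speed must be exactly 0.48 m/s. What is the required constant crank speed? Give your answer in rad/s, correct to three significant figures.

11.5

For an in-line slider-crank, |v_piston| = rω|sinθ|·[1 + r cosθ/√(L² − r² sin²θ)].
With r = 0.0757 m, L = 0.2479 m, θ = 25.6°: the bracketed kinematic factor |dx/dθ| = 0.041796 m.
ω = v/|dx/dθ| = 0.48/0.041796 = 11.484 rad/s.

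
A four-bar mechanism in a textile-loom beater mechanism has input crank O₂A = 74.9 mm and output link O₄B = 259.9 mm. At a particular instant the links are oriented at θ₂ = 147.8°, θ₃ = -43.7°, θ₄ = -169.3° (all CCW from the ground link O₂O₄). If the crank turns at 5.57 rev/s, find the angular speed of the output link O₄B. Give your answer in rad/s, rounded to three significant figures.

2.47

ω₂ = 35 rad/s (from 5.57 rev/s).
Differentiating the loop-closure r₂e^{iθ₂}+r₃e^{iθ₃}=r₁+r₄e^{iθ₄} gives r₂ω₂e^{iθ₂}+r₃ω₃e^{iθ₃}=r₄ω₄e^{iθ₄}.
Eliminating the other unknown: ω₄ = r₂ω₂ sin(θ₂−θ₃) / [r₄ sin(θ₄−θ₃)].
Numerator sine = -0.19937; denominator sine = -0.81310.
Result = 0.0749·35·(-0.19937) / (0.2599·(-0.81310)) = +2.473 rad/s; magnitude 2.473 rad/s.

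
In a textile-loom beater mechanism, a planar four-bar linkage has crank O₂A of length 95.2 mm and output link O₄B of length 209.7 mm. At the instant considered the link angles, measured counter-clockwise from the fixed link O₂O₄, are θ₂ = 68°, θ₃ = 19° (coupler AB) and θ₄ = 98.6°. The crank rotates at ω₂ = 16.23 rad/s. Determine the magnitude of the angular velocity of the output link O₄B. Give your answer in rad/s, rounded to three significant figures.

ω₂ = 16.23 rad/s
Differentiating the loop-closure r₂e^{iθ₂}+r₃e^{iθ₃}=r₁+r₄e^{iθ₄} gives r₂ω₂e^{iθ₂}+r₃ω₃e^{iθ₃}=r₄ω₄e^{iθ₄}.
Eliminating the other unknown: ω₄ = r₂ω₂ sin(θ₂−θ₃) / [r₄ sin(θ₄−θ₃)].
Numerator sine = +0.75471; denominator sine = +0.98357.
Result = 0.0952·16.23·(+0.75471) / (0.2097·(+0.98357)) = +5.6537 rad/s; magnitude 5.6537 rad/s.

5.65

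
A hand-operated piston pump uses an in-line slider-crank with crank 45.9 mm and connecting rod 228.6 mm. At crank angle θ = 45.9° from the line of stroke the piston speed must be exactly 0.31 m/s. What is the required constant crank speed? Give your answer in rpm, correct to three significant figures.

78.7

For an in-line slider-crank, |v_piston| = rω|sinθ|·[1 + r cosθ/√(L² − r² sin²θ)].
With r = 0.0459 m, L = 0.2286 m, θ = 45.9°: the bracketed kinematic factor |dx/dθ| = 0.037616 m.
ω = v/|dx/dθ| = 0.31/0.037616 = 8.2411 rad/s.
N = 60ω/(2π) = 78.697 rpm.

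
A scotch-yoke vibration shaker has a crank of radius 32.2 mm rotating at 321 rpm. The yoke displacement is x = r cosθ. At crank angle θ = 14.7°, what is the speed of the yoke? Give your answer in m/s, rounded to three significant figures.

ω = 33.62 rad/s (from 321 rpm).
x = r cosθ ⇒ ẋ = −rω sinθ.
|v| = rω|sinθ| = 0.0322·33.62·|sin 14.7°| = 0.27467 m/s.

0.275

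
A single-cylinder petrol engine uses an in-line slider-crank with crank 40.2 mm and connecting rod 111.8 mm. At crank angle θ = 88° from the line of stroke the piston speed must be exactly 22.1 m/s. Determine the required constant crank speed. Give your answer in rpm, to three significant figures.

For an in-line slider-crank, |v_piston| = rω|sinθ|·[1 + r cosθ/√(L² − r² sin²θ)].
With r = 0.0402 m, L = 0.1118 m, θ = 88°: the bracketed kinematic factor |dx/dθ| = 0.040716 m.
ω = v/|dx/dθ| = 22.1/0.040716 = 542.79 rad/s.
N = 60ω/(2π) = 5183.2 rpm.

5180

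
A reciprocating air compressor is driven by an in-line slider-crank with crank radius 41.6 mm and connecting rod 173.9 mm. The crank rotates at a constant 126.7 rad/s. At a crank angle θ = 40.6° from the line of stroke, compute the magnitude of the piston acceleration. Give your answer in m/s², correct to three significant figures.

534

ω = 126.7 rad/s
x(θ) = r cosθ + √(L² − r² sin²θ); with ω constant, a = ω²·d²x/dθ².
d²x/dθ² = −r cosθ − r²(cos2θ)/√u − r⁴ sin²2θ/(4u^{3/2}),  u = L² − r² sin²θ = 0.0295083 m².
Substituting r = 0.0416 m, L = 0.1739 m, θ = 40.6°: d²x/dθ² = -0.033271 m.
a = ω²·d²x/dθ² = (126.7)²·(-0.033271) = -534.1 m/s²;  |a| = 534.1 m/s².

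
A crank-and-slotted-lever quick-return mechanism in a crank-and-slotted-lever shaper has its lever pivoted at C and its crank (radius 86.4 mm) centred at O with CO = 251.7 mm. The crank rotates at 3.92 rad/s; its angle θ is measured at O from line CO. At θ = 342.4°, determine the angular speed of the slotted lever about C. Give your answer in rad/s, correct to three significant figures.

ω = 3.92 rad/s
Crank pin A relative to C: A = (d + r cosθ, r sinθ); lever angle φ = atan2(r sinθ, d + r cosθ).
Differentiating tanφ: φ̇ = rω(d cosθ + r)/(d² + r² + 2dr cosθ).
d² + r² + 2dr cosθ = |CA|² = 0.112276 m²;  d cosθ + r = +0.32632 m.
|ω_lever| = |0.0864·3.92·+0.32632| / 0.112276 = 0.98436 rad/s.

0.984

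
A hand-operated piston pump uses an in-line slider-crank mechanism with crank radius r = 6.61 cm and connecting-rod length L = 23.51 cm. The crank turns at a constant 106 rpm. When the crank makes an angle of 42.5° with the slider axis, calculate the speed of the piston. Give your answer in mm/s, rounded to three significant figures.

ω = 2π·106/60 = 11.1 rad/s
For an in-line slider-crank, x = r cosθ + √(L² − r² sin²θ), so v = −rω sinθ·[1 + r cosθ/√(L² − r² sin²θ)].
With r = 0.0661 m, L = 0.2351 m, θ = 42.5°: √(L² − r² sin²θ) = 0.23082 m.
v = −0.0661·11.1·0.67559·[1 + 0.0661·0.73728/0.23082] = -0.60036 m/s.
|v| = 0.60036 m/s = 600.36 mm/s.

600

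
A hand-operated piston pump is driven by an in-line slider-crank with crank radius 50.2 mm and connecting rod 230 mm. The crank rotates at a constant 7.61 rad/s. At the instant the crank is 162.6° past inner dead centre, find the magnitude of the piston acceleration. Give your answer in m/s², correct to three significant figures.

ω = 7.61 rad/s
x(θ) = r cosθ + √(L² − r² sin²θ); with ω constant, a = ω²·d²x/dθ².
d²x/dθ² = −r cosθ − r²(cos2θ)/√u − r⁴ sin²2θ/(4u^{3/2}),  u = L² − r² sin²θ = 0.0526746 m².
Substituting r = 0.0502 m, L = 0.23 m, θ = 162.6°: d²x/dθ² = +0.038844 m.
a = ω²·d²x/dθ² = (7.61)²·(+0.038844) = +2.2495 m/s²;  |a| = 2.2495 m/s².

2.25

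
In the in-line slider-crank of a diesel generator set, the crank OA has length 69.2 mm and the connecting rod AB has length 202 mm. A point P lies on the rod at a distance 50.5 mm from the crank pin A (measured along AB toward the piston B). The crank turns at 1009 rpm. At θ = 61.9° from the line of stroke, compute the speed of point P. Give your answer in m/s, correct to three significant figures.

7.20

ω = 105.7 rad/s.  Crank-pin speed |V_A| = rω = 7.3118 m/s, perpendicular to OA.
Rod angle: sinφ = −(r/L) sinθ ⇒ φ = -17.589°; ω_rod = −rω cosθ/√(L²−r²sin²θ) = -17.886 rad/s.
V_P = V_A + ω_rod × AP, with AP = 0.0505 m along the rod.
Components: V_Px = −rω sinθ − a·ω_rod·sinφ = -6.7229 m/s;  V_Py = rω cosθ + a·ω_rod·cosφ = +2.583 m/s.
|V_P| = √(V_Px² + V_Py²) = 7.202 m/s.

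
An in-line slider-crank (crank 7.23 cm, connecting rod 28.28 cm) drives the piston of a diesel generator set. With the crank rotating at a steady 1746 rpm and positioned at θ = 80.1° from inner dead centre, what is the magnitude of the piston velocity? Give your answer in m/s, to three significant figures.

13.6

ω = 2π·1746/60 = 182.8 rad/s
For an in-line slider-crank, x = r cosθ + √(L² − r² sin²θ), so v = −rω sinθ·[1 + r cosθ/√(L² − r² sin²θ)].
With r = 0.0723 m, L = 0.2828 m, θ = 80.1°: √(L² − r² sin²θ) = 0.27368 m.
v = −0.0723·182.8·0.98511·[1 + 0.0723·0.17193/0.27368] = -13.614 m/s.
|v| = 13.614 m/s.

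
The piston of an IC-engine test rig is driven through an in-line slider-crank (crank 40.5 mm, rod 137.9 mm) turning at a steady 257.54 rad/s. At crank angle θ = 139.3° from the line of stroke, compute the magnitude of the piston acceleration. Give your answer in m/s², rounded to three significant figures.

1900

ω = 257.5 rad/s
x(θ) = r cosθ + √(L² − r² sin²θ); with ω constant, a = ω²·d²x/dθ².
d²x/dθ² = −r cosθ − r²(cos2θ)/√u − r⁴ sin²2θ/(4u^{3/2}),  u = L² − r² sin²θ = 0.0183189 m².
Substituting r = 0.0405 m, L = 0.1379 m, θ = 139.3°: d²x/dθ² = +0.028627 m.
a = ω²·d²x/dθ² = (257.5)²·(+0.028627) = +1898.7 m/s²;  |a| = 1898.7 m/s².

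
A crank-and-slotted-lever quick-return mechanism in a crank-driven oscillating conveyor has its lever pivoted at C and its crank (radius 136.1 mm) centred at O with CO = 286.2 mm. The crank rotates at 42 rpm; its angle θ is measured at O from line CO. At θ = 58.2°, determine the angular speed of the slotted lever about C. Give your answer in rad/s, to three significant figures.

1.21

ω = 4.398 rad/s (from 42 rpm).
Crank pin A relative to C: A = (d + r cosθ, r sinθ); lever angle φ = atan2(r sinθ, d + r cosθ).
Differentiating tanφ: φ̇ = rω(d cosθ + r)/(d² + r² + 2dr cosθ).
d² + r² + 2dr cosθ = |CA|² = 0.141485 m²;  d cosθ + r = +0.28691 m.
|ω_lever| = |0.1361·4.398·+0.28691| / 0.141485 = 1.2139 rad/s.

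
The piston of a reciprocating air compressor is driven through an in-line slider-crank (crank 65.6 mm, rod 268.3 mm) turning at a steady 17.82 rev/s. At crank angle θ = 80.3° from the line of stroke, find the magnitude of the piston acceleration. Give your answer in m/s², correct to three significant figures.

ω = 2π·17.8 = 112 rad/s
x(θ) = r cosθ + √(L² − r² sin²θ); with ω constant, a = ω²·d²x/dθ².
d²x/dθ² = −r cosθ − r²(cos2θ)/√u − r⁴ sin²2θ/(4u^{3/2}),  u = L² − r² sin²θ = 0.0678037 m².
Substituting r = 0.0656 m, L = 0.2683 m, θ = 80.3°: d²x/dθ² = +0.0045063 m.
a = ω²·d²x/dθ² = (112)²·(+0.0045063) = +56.494 m/s²;  |a| = 56.494 m/s².

56.5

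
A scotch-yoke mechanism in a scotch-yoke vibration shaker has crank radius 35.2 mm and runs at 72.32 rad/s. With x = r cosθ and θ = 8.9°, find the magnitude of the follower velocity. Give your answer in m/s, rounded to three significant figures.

0.394

ω = 72.32 rad/s
x = r cosθ ⇒ ẋ = −rω sinθ.
|v| = rω|sinθ| = 0.0352·72.32·|sin 8.9°| = 0.39384 m/s.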